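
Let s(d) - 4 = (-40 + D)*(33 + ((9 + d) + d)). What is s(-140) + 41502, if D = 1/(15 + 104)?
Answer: 51024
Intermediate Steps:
D = 1/119 ≈ 0.0084034
s(d) = -28486/17 - 9518*d/119 (s(d) = 4 + (-40 + 1/119)*(33 + ((9 + d) + d)) = 4 - 4759*(33 + (9 + 2*d))/119 = 4 - 4759*(42 + 2*d)/119 = 4 + (-28554/17 - 9518*d/119) = -28486/17 - 9518*d/119)
s(-140) + 41502 = (-28486/17 - 9518/119*(-140)) + 41502 = (-28486/17 + 190360/17) + 41502 = 9522 + 41502 = 51024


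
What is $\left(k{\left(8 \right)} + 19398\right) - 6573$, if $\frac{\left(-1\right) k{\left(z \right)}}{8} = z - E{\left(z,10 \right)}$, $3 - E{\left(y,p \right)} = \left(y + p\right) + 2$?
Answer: $12625$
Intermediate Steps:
$E{\left(y,p \right)} = 1 - p - y$ ($E{\left(y,p \right)} = 3 - \left(\left(y + p\right) + 2\right) = 3 - \left(\left(p + y\right) + 2\right) = 3 - \left(2 + p + y\right) = 1 - p - y$)
$k{\left(z \right)} = -72 - 16 z$ ($k{\left(z \right)} = - 8 \left(z - \left(1 - 10 - z\right)\right) = - 8 \left(z - \left(-9 - z\right)\right) = - 8 \left(z + \left(9 + z\right)\right) = - 8 \left(9 + 2 z\right) = -72 - 16 z$)
$\left(k{\left(8 \right)} + 19398\right) - 6573 = \left(\left(-72 - 128\right) + 19398\right) - 6573 = \left(-200 + 19398\right) - 6573 = 19198 - 6573 = 12625$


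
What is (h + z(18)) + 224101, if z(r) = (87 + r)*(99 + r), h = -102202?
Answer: 134184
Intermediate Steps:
(h + z(18)) + 224101 = (-102202 + (8613 + 18**2 + 186*18)) + 224101 = (-102202 + (8613 + 324 + 3348)) + 224101 = (-102202 + 12285) + 224101 = -89917 + 224101 = 134184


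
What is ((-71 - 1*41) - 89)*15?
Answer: -3015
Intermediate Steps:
((-71 - 1*41) - 89)*15 = ((-71 - 41) - 89)*15 = (-112 - 89)*15 = -201*15 = -3015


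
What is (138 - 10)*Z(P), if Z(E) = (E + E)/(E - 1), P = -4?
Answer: 1024/5 ≈ 204.80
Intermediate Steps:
Z(E) = 2*E/(-1 + E) (Z(E) = (2*E)/(-1 + E) = 2*E/(-1 + E))
(138 - 10)*Z(P) = (138 - 10)*(2*(-4)/(-1 - 4)) = 128*(2*(-4)/(-5)) = 128*(2*(-4)*(-⅕)) = 128*(8/5) = 1024/5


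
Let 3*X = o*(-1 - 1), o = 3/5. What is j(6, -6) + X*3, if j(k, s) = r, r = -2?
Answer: -16/5 ≈ -3.2000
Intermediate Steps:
o = 3/5 (o = 3*(1/5) = 3/5 ≈ 0.60000)
j(k, s) = -2
X = -2/5 (X = (3*(-1 - 1)/5)/3 = ((3/5)*(-2))/3 = (1/3)*(-6/5) = -2/5 ≈ -0.40000)
j(6, -6) + X*3 = -2 - 2/5*3 = -2 - 6/5 = -16/5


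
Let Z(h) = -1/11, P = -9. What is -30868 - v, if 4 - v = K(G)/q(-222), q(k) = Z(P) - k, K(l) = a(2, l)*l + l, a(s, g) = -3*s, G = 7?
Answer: -75358937/2441 ≈ -30872.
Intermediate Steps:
Z(h) = -1/11 (Z(h) = -1*1/11 = -1/11)
K(l) = -5*l (K(l) = (-3*2)*l + l = -6*l + l = -5*l)
q(k) = -1/11 - k
v = 10149/2441 (v = 4 - (-5*7)/(-1/11 - 1*(-222)) = 4 - (-35)/(-1/11 + 222) = 4 - (-35)/2441/11 = 4 - (-35)*11/2441 = 4 - 1*(-385/2441) = 4 + 385/2441 = 10149/2441 ≈ 4.1577)
-30868 - v = -30868 - 1*10149/2441 = -30868 - 10149/2441 = -75358937/2441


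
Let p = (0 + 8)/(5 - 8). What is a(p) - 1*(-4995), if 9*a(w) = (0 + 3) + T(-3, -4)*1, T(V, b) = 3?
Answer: 14987/3 ≈ 4995.7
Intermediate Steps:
p = -8/3 (p = 8/(-3) = 8*(-⅓) = -8/3 ≈ -2.6667)
a(w) = ⅔ (a(w) = ((0 + 3) + 3*1)/9 = (3 + 3)/9 = (⅑)*6 = ⅔)
a(p) - 1*(-4995) = ⅔ - 1*(-4995) = ⅔ + 4995 = 14987/3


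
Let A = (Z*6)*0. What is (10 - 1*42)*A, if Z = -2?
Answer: 0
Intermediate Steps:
A = 0 (A = -2*6*0 = -12*0 = 0)
(10 - 1*42)*A = (10 - 1*42)*0 = (10 - 42)*0 = -32*0 = 0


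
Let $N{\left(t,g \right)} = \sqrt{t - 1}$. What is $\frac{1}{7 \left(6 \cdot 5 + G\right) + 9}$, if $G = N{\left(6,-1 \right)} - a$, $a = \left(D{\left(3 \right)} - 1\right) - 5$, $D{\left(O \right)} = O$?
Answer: $\frac{48}{11471} - \frac{7 \sqrt{5}}{57355} \approx 0.0039116$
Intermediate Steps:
$N{\left(t,g \right)} = \sqrt{-1 + t}$
$a = -3$ ($a = \left(3 - 1\right) - 5 = 2 - 5 = -3$)
$G = 3 + \sqrt{5}$ ($G = \sqrt{-1 + 6} - -3 = \sqrt{5} + 3 = 3 + \sqrt{5} \approx 5.2361$)
$\frac{1}{7 \left(6 \cdot 5 + G\right) + 9} = \frac{1}{7 \left(6 \cdot 5 + \left(3 + \sqrt{5}\right)\right) + 9} = \frac{1}{7 \left(30 + \left(3 + \sqrt{5}\right)\right) + 9} = \frac{1}{7 \left(33 + \sqrt{5}\right) + 9} = \frac{1}{\left(231 + 7 \sqrt{5}\right) + 9} = \frac{1}{240 + 7 \sqrt{5}}$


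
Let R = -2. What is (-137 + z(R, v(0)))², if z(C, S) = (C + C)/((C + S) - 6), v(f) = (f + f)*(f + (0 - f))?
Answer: 74529/4 ≈ 18632.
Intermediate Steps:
v(f) = 0 (v(f) = (2*f)*(f - f) = (2*f)*0 = 0)
z(C, S) = 2*C/(-6 + C + S) (z(C, S) = (2*C)/(-6 + C + S) = 2*C/(-6 + C + S))
(-137 + z(R, v(0)))² = (-137 + 2*(-2)/(-6 - 2 + 0))² = (-137 + 2*(-2)/(-8))² = (-137 + 2*(-2)*(-⅛))² = (-137 + ½)² = (-273/2)² = 74529/4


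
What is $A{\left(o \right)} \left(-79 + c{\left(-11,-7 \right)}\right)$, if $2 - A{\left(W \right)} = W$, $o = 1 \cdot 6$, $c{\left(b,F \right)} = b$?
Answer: $360$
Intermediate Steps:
$o = 6$
$A{\left(W \right)} = 2 - W$
$A{\left(o \right)} \left(-79 + c{\left(-11,-7 \right)}\right) = \left(2 - 6\right) \left(-79 - 11\right) = \left(2 - 6\right) \left(-90\right) = \left(-4\right) \left(-90\right) = 360$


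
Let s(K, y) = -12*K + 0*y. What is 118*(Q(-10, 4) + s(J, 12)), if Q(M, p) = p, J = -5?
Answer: 7552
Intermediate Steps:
s(K, y) = -12*K (s(K, y) = -12*K + 0 = -12*K)
118*(Q(-10, 4) + s(J, 12)) = 118*(4 - 12*(-5)) = 118*(4 + 60) = 118*64 = 7552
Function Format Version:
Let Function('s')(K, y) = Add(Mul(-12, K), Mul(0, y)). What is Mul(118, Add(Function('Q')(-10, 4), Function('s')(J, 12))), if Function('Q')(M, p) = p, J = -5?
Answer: 7552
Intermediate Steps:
Function('s')(K, y) = Mul(-12, K) (Function('s')(K, y) = Add(Mul(-12, K), 0) = Mul(-12, K))
Mul(118, Add(Function('Q')(-10, 4), Function('s')(J, 12))) = Mul(118, Add(4, Mul(-12, -5))) = Mul(118, Add(4, 60)) = Mul(118, 64) = 7552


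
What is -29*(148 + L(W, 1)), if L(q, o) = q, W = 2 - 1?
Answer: -4321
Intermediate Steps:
W = 1
-29*(148 + L(W, 1)) = -29*(148 + 1) = -29*149 = -4321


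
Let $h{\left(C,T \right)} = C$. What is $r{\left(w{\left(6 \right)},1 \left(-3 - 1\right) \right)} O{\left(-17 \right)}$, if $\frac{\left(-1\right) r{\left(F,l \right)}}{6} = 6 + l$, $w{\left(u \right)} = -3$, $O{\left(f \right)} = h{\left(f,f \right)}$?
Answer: $204$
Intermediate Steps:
$O{\left(f \right)} = f$
$r{\left(F,l \right)} = -36 - 6 l$ ($r{\left(F,l \right)} = - 6 \left(6 + l\right) = -36 - 6 l$)
$r{\left(w{\left(6 \right)},1 \left(-3 - 1\right) \right)} O{\left(-17 \right)} = \left(-36 - 6 \cdot 1 \left(-3 - 1\right)\right) \left(-17\right) = \left(-36 - 6 \cdot 1 \left(-4\right)\right) \left(-17\right) = \left(-36 - -24\right) \left(-17\right) = \left(-36 + 24\right) \left(-17\right) = \left(-12\right) \left(-17\right) = 204$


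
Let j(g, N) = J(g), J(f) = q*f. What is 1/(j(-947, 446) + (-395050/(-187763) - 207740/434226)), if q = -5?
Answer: 3135829863/14853251904985 ≈ 0.00021112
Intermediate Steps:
J(f) = -5*f
j(g, N) = -5*g
1/(j(-947, 446) + (-395050/(-187763) - 207740/434226)) = 1/(-5*(-947) + (-395050/(-187763) - 207740/434226)) = 1/(4735 + (-395050*(-1/187763) - 207740*1/434226)) = 1/(4735 + (395050/187763 - 7990/16701)) = 1/(4735 + 5097503680/3135829863) = 1/(14853251904985/3135829863) = 3135829863/14853251904985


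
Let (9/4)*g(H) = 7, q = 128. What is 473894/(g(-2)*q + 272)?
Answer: 2132523/3016 ≈ 707.07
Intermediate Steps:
g(H) = 28/9 (g(H) = (4/9)*7 = 28/9)
473894/(g(-2)*q + 272) = 473894/((28/9)*128 + 272) = 473894/(3584/9 + 272) = 473894/(6032/9) = 473894*(9/6032) = 2132523/3016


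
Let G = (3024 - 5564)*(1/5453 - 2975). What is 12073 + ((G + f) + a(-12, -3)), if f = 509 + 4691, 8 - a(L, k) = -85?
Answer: 41300288758/5453 ≈ 7.5739e+6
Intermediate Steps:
a(L, k) = 93 (a(L, k) = 8 - 1*(-85) = 8 + 85 = 93)
f = 5200
G = 41205591960/5453 (G = -2540*(1/5453 - 2975) = -2540*(-16222674/5453) = 41205591960/5453 ≈ 7.5565e+6)
12073 + ((G + f) + a(-12, -3)) = 12073 + ((41205591960/5453 + 5200) + 93) = 12073 + (41233947560/5453 + 93) = 12073 + 41234454689/5453 = 41300288758/5453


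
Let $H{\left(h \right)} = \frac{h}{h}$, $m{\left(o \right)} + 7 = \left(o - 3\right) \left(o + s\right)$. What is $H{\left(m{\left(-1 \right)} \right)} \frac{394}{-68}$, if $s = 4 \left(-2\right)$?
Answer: $- \frac{197}{34} \approx -5.7941$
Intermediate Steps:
$s = -8$
$m{\left(o \right)} = -7 + \left(-8 + o\right) \left(-3 + o\right)$ ($m{\left(o \right)} = -7 + \left(o - 3\right) \left(o - 8\right) = -7 + \left(-3 + o\right) \left(-8 + o\right) = -7 + \left(-8 + o\right) \left(-3 + o\right)$)
$H{\left(h \right)} = 1$
$H{\left(m{\left(-1 \right)} \right)} \frac{394}{-68} = 1 \frac{394}{-68} = 1 \cdot 394 \left(- \frac{1}{68}\right) = 1 \left(- \frac{197}{34}\right) = - \frac{197}{34}$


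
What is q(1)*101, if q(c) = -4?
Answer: -404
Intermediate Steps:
q(1)*101 = -4*101 = -404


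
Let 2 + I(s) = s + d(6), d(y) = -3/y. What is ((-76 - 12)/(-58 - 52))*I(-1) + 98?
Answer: 476/5 ≈ 95.200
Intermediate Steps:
I(s) = -5/2 + s (I(s) = -2 + (s - 3/6) = -2 + (s - 3*⅙) = -2 + (s - ½) = -2 + (-½ + s) = -5/2 + s)
((-76 - 12)/(-58 - 52))*I(-1) + 98 = ((-76 - 12)/(-58 - 52))*(-5/2 - 1) + 98 = -88/(-110)*(-7/2) + 98 = -88*(-1/110)*(-7/2) + 98 = (⅘)*(-7/2) + 98 = -14/5 + 98 = 476/5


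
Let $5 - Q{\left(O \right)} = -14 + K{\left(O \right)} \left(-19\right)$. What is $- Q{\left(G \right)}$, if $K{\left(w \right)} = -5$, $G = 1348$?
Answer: $76$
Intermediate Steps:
$Q{\left(O \right)} = -76$ ($Q{\left(O \right)} = 5 - \left(-14 - -95\right) = 5 - \left(-14 + 95\right) = 5 - 81 = -76$)
$- Q{\left(G \right)} = \left(-1\right) \left(-76\right) = 76$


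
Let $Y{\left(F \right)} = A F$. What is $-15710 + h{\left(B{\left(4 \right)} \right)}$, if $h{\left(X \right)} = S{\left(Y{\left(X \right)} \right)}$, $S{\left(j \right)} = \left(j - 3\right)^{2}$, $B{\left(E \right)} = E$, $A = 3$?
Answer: $-15629$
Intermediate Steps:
$Y{\left(F \right)} = 3 F$
$S{\left(j \right)} = \left(-3 + j\right)^{2}$
$h{\left(X \right)} = \left(-3 + 3 X\right)^{2}$
$-15710 + h{\left(B{\left(4 \right)} \right)} = -15710 + 9 \left(-1 + 4\right)^{2} = -15710 + 9 \cdot 3^{2} = -15710 + 9 \cdot 9 = -15710 + 81 = -15629$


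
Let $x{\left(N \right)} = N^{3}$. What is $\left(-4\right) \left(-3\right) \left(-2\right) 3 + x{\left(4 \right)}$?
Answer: $-8$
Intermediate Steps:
$\left(-4\right) \left(-3\right) \left(-2\right) 3 + x{\left(4 \right)} = \left(-4\right) \left(-3\right) \left(-2\right) 3 + 4^{3} = 12 \left(-2\right) 3 + 64 = \left(-24\right) 3 + 64 = -72 + 64 = -8$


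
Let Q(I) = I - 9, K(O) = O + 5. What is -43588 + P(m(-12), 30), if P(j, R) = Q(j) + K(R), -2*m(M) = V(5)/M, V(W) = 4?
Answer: -261371/6 ≈ -43562.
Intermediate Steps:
K(O) = 5 + O
Q(I) = -9 + I
m(M) = -2/M
P(j, R) = -4 + R + j (P(j, R) = (-9 + j) + (5 + R) = -4 + R + j)
-43588 + P(m(-12), 30) = -43588 + (-4 + 30 - 2/(-12)) = -43588 + (-4 + 30 - 2*(-1/12)) = -43588 + (-4 + 30 + ⅙) = -43588 + 157/6 = -261371/6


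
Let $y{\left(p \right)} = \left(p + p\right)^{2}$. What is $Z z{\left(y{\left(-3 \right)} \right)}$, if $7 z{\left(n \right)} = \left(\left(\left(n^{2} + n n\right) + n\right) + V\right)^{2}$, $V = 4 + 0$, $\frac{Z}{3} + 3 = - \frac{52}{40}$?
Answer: $- \frac{63831264}{5} \approx -1.2766 \cdot 10^{7}$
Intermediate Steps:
$Z = - \frac{129}{10}$ ($Z = -9 + 3 \left(- \frac{52}{40}\right) = -9 + 3 \left(\left(-52\right) \frac{1}{40}\right) = -9 + 3 \left(- \frac{13}{10}\right) = -9 - \frac{39}{10} = - \frac{129}{10} \approx -12.9$)
$y{\left(p \right)} = 4 p^{2}$ ($y{\left(p \right)} = \left(2 p\right)^{2} = 4 p^{2}$)
$V = 4$
$z{\left(n \right)} = \frac{\left(4 + n + 2 n^{2}\right)^{2}}{7}$ ($z{\left(n \right)} = \frac{\left(\left(\left(n^{2} + n n\right) + n\right) + 4\right)^{2}}{7} = \frac{\left(\left(\left(n^{2} + n^{2}\right) + n\right) + 4\right)^{2}}{7} = \frac{\left(\left(2 n^{2} + n\right) + 4\right)^{2}}{7} = \frac{\left(\left(n + 2 n^{2}\right) + 4\right)^{2}}{7} = \frac{\left(4 + n + 2 n^{2}\right)^{2}}{7}$)
$Z z{\left(y{\left(-3 \right)} \right)} = - \frac{129 \frac{\left(4 + 4 \left(-3\right)^{2} + 2 \left(4 \left(-3\right)^{2}\right)^{2}\right)^{2}}{7}}{10} = - \frac{129 \frac{\left(4 + 4 \cdot 9 + 2 \left(4 \cdot 9\right)^{2}\right)^{2}}{7}}{10} = - \frac{129 \frac{\left(4 + 36 + 2 \cdot 36^{2}\right)^{2}}{7}}{10} = - \frac{129 \frac{\left(4 + 36 + 2 \cdot 1296\right)^{2}}{7}}{10} = - \frac{129 \frac{\left(4 + 36 + 2592\right)^{2}}{7}}{10} = - \frac{129 \frac{2632^{2}}{7}}{10} = - \frac{129 \cdot \frac{1}{7} \cdot 6927424}{10} = \left(- \frac{129}{10}\right) 989632 = - \frac{63831264}{5}$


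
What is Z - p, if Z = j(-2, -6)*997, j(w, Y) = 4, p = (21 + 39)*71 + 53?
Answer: -325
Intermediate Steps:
p = 4313 (p = 60*71 + 53 = 4260 + 53 = 4313)
Z = 3988 (Z = 4*997 = 3988)
Z - p = 3988 - 1*4313 = 3988 - 4313 = -325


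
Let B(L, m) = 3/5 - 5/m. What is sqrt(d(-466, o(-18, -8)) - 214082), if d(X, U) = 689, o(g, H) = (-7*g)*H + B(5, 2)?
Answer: I*sqrt(213393) ≈ 461.94*I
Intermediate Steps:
B(L, m) = 3/5 - 5/m (B(L, m) = 3*(1/5) - 5/m = 3/5 - 5/m)
o(g, H) = -19/10 - 7*H*g (o(g, H) = (-7*g)*H + (3/5 - 5/2) = -7*H*g + (3/5 - 5*1/2) = -7*H*g + (3/5 - 5/2) = -7*H*g - 19/10 = -19/10 - 7*H*g)
sqrt(d(-466, o(-18, -8)) - 214082) = sqrt(689 - 214082) = sqrt(-213393) = I*sqrt(213393)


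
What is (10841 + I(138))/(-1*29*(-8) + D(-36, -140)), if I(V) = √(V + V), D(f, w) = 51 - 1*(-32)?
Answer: 10841/315 + 2*√69/315 ≈ 34.469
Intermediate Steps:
D(f, w) = 83 (D(f, w) = 51 + 32 = 83)
I(V) = √2*√V (I(V) = √(2*V) = √2*√V)
(10841 + I(138))/(-1*29*(-8) + D(-36, -140)) = (10841 + √2*√138)/(-1*29*(-8) + 83) = (10841 + 2*√69)/(-29*(-8) + 83) = (10841 + 2*√69)/(232 + 83) = (10841 + 2*√69)/315 = (10841 + 2*√69)*(1/315) = 10841/315 + 2*√69/315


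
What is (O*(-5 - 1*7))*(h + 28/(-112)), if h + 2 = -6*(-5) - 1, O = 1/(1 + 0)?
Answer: -321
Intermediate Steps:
O = 1 (O = 1/1 = 1)
h = 27 (h = -2 + (-6*(-5) - 1) = -2 + (30 - 1) = -2 + 29 = 27)
(O*(-5 - 1*7))*(h + 28/(-112)) = (1*(-5 - 1*7))*(27 + 28/(-112)) = (1*(-5 - 7))*(27 + 28*(-1/112)) = (1*(-12))*(27 - 1/4) = -12*107/4 = -321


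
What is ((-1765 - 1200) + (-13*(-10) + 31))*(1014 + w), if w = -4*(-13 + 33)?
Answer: -2618936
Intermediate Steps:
w = -80 (w = -4*20 = -80)
((-1765 - 1200) + (-13*(-10) + 31))*(1014 + w) = ((-1765 - 1200) + (-13*(-10) + 31))*(1014 - 80) = (-2965 + (130 + 31))*934 = (-2965 + 161)*934 = -2804*934 = -2618936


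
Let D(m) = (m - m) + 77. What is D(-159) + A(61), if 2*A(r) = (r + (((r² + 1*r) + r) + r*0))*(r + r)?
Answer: 238221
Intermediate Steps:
D(m) = 77 (D(m) = 0 + 77 = 77)
A(r) = r*(r² + 3*r) (A(r) = ((r + (((r² + 1*r) + r) + r*0))*(r + r))/2 = ((r + (((r² + r) + r) + 0))*(2*r))/2 = ((r + (((r + r²) + r) + 0))*(2*r))/2 = ((r + ((r² + 2*r) + 0))*(2*r))/2 = ((r + (r² + 2*r))*(2*r))/2 = ((r² + 3*r)*(2*r))/2 = (2*r*(r² + 3*r))/2 = r*(r² + 3*r))
D(-159) + A(61) = 77 + 61²*(3 + 61) = 77 + 3721*64 = 77 + 238144 = 238221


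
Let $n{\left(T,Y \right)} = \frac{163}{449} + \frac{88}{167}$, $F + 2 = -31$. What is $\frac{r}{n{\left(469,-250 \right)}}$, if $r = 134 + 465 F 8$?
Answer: $- \frac{9194865358}{66733} \approx -1.3779 \cdot 10^{5}$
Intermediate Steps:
$F = -33$ ($F = -2 - 31 = -33$)
$n{\left(T,Y \right)} = \frac{66733}{74983}$ ($n{\left(T,Y \right)} = 163 \cdot \frac{1}{449} + 88 \cdot \frac{1}{167} = \frac{163}{449} + \frac{88}{167} = \frac{66733}{74983}$)
$r = -122626$ ($r = 134 + 465 \left(\left(-33\right) 8\right) = 134 + 465 \left(-264\right) = 134 - 122760 = -122626$)
$\frac{r}{n{\left(469,-250 \right)}} = - \frac{122626}{\frac{66733}{74983}} = \left(-122626\right) \frac{74983}{66733} = - \frac{9194865358}{66733}$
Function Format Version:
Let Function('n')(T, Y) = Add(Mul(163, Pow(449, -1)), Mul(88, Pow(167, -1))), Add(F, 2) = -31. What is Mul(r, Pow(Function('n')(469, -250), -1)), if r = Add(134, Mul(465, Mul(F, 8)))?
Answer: Rational(-9194865358, 66733) ≈ -1.3779e+5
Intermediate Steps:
F = -33 (F = Add(-2, -31) = -33)
Function('n')(T, Y) = Rational(66733, 74983) (Function('n')(T, Y) = Add(Mul(163, Rational(1, 449)), Mul(88, Rational(1, 167))) = Add(Rational(163, 449), Rational(88, 167)) = Rational(66733, 74983))
r = -122626 (r = Add(134, Mul(465, Mul(-33, 8))) = Add(134, Mul(465, -264)) = Add(134, -122760) = -122626)
Mul(r, Pow(Function('n')(469, -250), -1)) = Mul(-122626, Pow(Rational(66733, 74983), -1)) = Mul(-122626, Rational(74983, 66733)) = Rational(-9194865358, 66733)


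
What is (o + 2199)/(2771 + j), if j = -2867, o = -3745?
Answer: 773/48 ≈ 16.104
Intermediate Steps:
(o + 2199)/(2771 + j) = (-3745 + 2199)/(2771 - 2867) = -1546/(-96) = -1546*(-1/96) = 773/48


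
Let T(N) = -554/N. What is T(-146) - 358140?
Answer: -26143943/73 ≈ -3.5814e+5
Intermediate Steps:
T(-146) - 358140 = -554/(-146) - 358140 = -554*(-1/146) - 358140 = 277/73 - 358140 = -26143943/73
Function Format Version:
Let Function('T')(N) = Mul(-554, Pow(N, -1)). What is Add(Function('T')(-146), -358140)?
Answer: Rational(-26143943, 73) ≈ -3.5814e+5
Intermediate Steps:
Add(Function('T')(-146), -358140) = Add(Mul(-554, Pow(-146, -1)), -358140) = Add(Mul(-554, Rational(-1, 146)), -358140) = Add(Rational(277, 73), -358140) = Rational(-26143943, 73)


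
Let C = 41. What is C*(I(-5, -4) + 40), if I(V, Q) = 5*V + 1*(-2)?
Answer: 533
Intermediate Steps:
I(V, Q) = -2 + 5*V (I(V, Q) = 5*V - 2 = -2 + 5*V)
C*(I(-5, -4) + 40) = 41*((-2 + 5*(-5)) + 40) = 41*((-2 - 25) + 40) = 41*(-27 + 40) = 41*13 = 533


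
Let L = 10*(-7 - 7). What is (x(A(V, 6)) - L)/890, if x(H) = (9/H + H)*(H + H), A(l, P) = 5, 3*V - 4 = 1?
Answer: 104/445 ≈ 0.23371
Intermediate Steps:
V = 5/3 (V = 4/3 + (⅓)*1 = 4/3 + ⅓ = 5/3 ≈ 1.6667)
x(H) = 2*H*(H + 9/H) (x(H) = (H + 9/H)*(2*H) = 2*H*(H + 9/H))
L = -140 (L = 10*(-14) = -140)
(x(A(V, 6)) - L)/890 = ((18 + 2*5²) - 1*(-140))/890 = ((18 + 2*25) + 140)*(1/890) = ((18 + 50) + 140)*(1/890) = (68 + 140)*(1/890) = 208*(1/890) = 104/445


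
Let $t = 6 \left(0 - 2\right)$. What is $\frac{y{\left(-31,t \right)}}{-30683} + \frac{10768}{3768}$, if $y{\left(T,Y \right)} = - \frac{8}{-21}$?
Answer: $\frac{289093970}{101161851} \approx 2.8577$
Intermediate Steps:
$t = -12$ ($t = 6 \left(-2\right) = -12$)
$y{\left(T,Y \right)} = \frac{8}{21}$ ($y{\left(T,Y \right)} = \left(-8\right) \left(- \frac{1}{21}\right) = \frac{8}{21}$)
$\frac{y{\left(-31,t \right)}}{-30683} + \frac{10768}{3768} = \frac{8}{21 \left(-30683\right)} + \frac{10768}{3768} = \frac{8}{21} \left(- \frac{1}{30683}\right) + 10768 \cdot \frac{1}{3768} = - \frac{8}{644343} + \frac{1346}{471} = \frac{289093970}{101161851}$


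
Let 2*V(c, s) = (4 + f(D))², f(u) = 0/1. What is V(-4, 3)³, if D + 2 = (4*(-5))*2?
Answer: 512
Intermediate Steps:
D = -42 (D = -2 + (4*(-5))*2 = -2 - 20*2 = -2 - 40 = -42)
f(u) = 0 (f(u) = 0*1 = 0)
V(c, s) = 8 (V(c, s) = (4 + 0)²/2 = (½)*4² = (½)*16 = 8)
V(-4, 3)³ = 8³ = 512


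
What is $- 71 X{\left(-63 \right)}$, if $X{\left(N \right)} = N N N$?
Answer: $17753337$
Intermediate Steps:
$X{\left(N \right)} = N^{3}$ ($X{\left(N \right)} = N^{2} N = N^{3}$)
$- 71 X{\left(-63 \right)} = - 71 \left(-63\right)^{3} = \left(-71\right) \left(-250047\right) = 17753337$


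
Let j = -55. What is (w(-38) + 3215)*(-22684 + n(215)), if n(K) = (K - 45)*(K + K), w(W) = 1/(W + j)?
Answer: 15074081504/93 ≈ 1.6209e+8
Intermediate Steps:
w(W) = 1/(-55 + W) (w(W) = 1/(W - 55) = 1/(-55 + W))
n(K) = 2*K*(-45 + K) (n(K) = (-45 + K)*(2*K) = 2*K*(-45 + K))
(w(-38) + 3215)*(-22684 + n(215)) = (1/(-55 - 38) + 3215)*(-22684 + 2*215*(-45 + 215)) = (1/(-93) + 3215)*(-22684 + 2*215*170) = (-1/93 + 3215)*(-22684 + 73100) = (298994/93)*50416 = 15074081504/93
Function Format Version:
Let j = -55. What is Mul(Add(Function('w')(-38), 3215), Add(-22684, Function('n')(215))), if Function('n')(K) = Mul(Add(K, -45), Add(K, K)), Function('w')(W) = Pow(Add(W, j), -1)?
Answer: Rational(15074081504, 93) ≈ 1.6209e+8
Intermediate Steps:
Function('w')(W) = Pow(Add(-55, W), -1) (Function('w')(W) = Pow(Add(W, -55), -1) = Pow(Add(-55, W), -1))
Function('n')(K) = Mul(2, K, Add(-45, K)) (Function('n')(K) = Mul(Add(-45, K), Mul(2, K)) = Mul(2, K, Add(-45, K)))
Mul(Add(Function('w')(-38), 3215), Add(-22684, Function('n')(215))) = Mul(Add(Pow(Add(-55, -38), -1), 3215), Add(-22684, Mul(2, 215, Add(-45, 215)))) = Mul(Add(Pow(-93, -1), 3215), Add(-22684, Mul(2, 215, 170))) = Mul(Add(Rational(-1, 93), 3215), Add(-22684, 73100)) = Mul(Rational(298994, 93), 50416) = Rational(15074081504, 93)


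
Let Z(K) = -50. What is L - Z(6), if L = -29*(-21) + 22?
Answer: 681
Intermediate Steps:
L = 631 (L = 609 + 22 = 631)
L - Z(6) = 631 - 1*(-50) = 631 + 50 = 681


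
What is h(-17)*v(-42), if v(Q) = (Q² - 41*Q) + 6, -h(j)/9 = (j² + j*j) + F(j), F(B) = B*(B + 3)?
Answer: -25645248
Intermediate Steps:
F(B) = B*(3 + B)
h(j) = -18*j² - 9*j*(3 + j) (h(j) = -9*((j² + j*j) + j*(3 + j)) = -9*((j² + j²) + j*(3 + j)) = -9*(2*j² + j*(3 + j)) = -18*j² - 9*j*(3 + j))
v(Q) = 6 + Q² - 41*Q
h(-17)*v(-42) = (27*(-17)*(-1 - 1*(-17)))*(6 + (-42)² - 41*(-42)) = (27*(-17)*(-1 + 17))*(6 + 1764 + 1722) = (27*(-17)*16)*3492 = -7344*3492 = -25645248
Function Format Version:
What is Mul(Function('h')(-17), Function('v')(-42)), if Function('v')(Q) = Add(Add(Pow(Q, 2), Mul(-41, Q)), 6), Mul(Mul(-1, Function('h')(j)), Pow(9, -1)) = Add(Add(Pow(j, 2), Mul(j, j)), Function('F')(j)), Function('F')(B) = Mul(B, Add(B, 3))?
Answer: -25645248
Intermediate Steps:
Function('F')(B) = Mul(B, Add(3, B))
Function('h')(j) = Add(Mul(-18, Pow(j, 2)), Mul(-9, j, Add(3, j))) (Function('h')(j) = Mul(-9, Add(Add(Pow(j, 2), Mul(j, j)), Mul(j, Add(3, j)))) = Mul(-9, Add(Add(Pow(j, 2), Pow(j, 2)), Mul(j, Add(3, j)))) = Mul(-9, Add(Mul(2, Pow(j, 2)), Mul(j, Add(3, j)))) = Add(Mul(-18, Pow(j, 2)), Mul(-9, j, Add(3, j))))
Function('v')(Q) = Add(6, Pow(Q, 2), Mul(-41, Q))
Mul(Function('h')(-17), Function('v')(-42)) = Mul(Mul(27, -17, Add(-1, Mul(-1, -17))), Add(6, Pow(-42, 2), Mul(-41, -42))) = Mul(Mul(27, -17, Add(-1, 17)), Add(6, 1764, 1722)) = Mul(Mul(27, -17, 16), 3492) = Mul(-7344, 3492) = -25645248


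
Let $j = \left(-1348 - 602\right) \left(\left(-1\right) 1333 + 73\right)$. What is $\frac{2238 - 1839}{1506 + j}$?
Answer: $\frac{133}{819502} \approx 0.00016229$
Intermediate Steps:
$j = 2457000$ ($j = - 1950 \left(-1333 + 73\right) = \left(-1950\right) \left(-1260\right) = 2457000$)
$\frac{2238 - 1839}{1506 + j} = \frac{2238 - 1839}{1506 + 2457000} = \frac{399}{2458506} = 399 \cdot \frac{1}{2458506} = \frac{133}{819502}$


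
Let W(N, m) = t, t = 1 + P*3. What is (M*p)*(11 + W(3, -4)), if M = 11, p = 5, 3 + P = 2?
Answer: 495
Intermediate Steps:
P = -1 (P = -3 + 2 = -1)
t = -2 (t = 1 - 1*3 = 1 - 3 = -2)
W(N, m) = -2
(M*p)*(11 + W(3, -4)) = (11*5)*(11 - 2) = 55*9 = 495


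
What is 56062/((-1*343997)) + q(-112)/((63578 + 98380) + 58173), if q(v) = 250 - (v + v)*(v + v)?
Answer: -9838459448/25241467869 ≈ -0.38977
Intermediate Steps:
q(v) = 250 - 4*v² (q(v) = 250 - 2*v*2*v = 250 - 4*v²)
56062/((-1*343997)) + q(-112)/((63578 + 98380) + 58173) = 56062/((-1*343997)) + (250 - 4*(-112)²)/((63578 + 98380) + 58173) = 56062/(-343997) + (250 - 4*12544)/(161958 + 58173) = 56062*(-1/343997) + (250 - 50176)/220131 = -56062/343997 - 49926*1/220131 = -56062/343997 - 16642/73377 = -9838459448/25241467869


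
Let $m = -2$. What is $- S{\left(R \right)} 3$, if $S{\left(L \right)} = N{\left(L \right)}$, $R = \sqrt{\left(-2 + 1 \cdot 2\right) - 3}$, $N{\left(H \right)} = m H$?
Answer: $6 i \sqrt{3} \approx 10.392 i$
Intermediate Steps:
$N{\left(H \right)} = - 2 H$
$R = i \sqrt{3}$ ($R = \sqrt{\left(-2 + 2\right) - 3} = \sqrt{0 - 3} = \sqrt{-3} = i \sqrt{3} \approx 1.732 i$)
$S{\left(L \right)} = - 2 L$
$- S{\left(R \right)} 3 = - \left(-2\right) i \sqrt{3} \cdot 3 = 2 i \sqrt{3} \cdot 3 = 6 i \sqrt{3}$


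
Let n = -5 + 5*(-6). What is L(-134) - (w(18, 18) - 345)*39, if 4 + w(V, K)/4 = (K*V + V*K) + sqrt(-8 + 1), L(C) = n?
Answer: -87044 - 156*I*sqrt(7) ≈ -87044.0 - 412.74*I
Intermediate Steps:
n = -35 (n = -5 - 30 = -35)
L(C) = -35
w(V, K) = -16 + 4*I*sqrt(7) + 8*K*V (w(V, K) = -16 + 4*((K*V + V*K) + sqrt(-8 + 1)) = -16 + 4*((K*V + K*V) + sqrt(-7)) = -16 + 4*(2*K*V + I*sqrt(7)) = -16 + 4*(I*sqrt(7) + 2*K*V) = -16 + (4*I*sqrt(7) + 8*K*V) = -16 + 4*I*sqrt(7) + 8*K*V)
L(-134) - (w(18, 18) - 345)*39 = -35 - ((-16 + 4*I*sqrt(7) + 8*18*18) - 345)*39 = -35 - ((-16 + 4*I*sqrt(7) + 2592) - 345)*39 = -35 - ((2576 + 4*I*sqrt(7)) - 345)*39 = -35 - (2231 + 4*I*sqrt(7))*39 = -35 - (87009 + 156*I*sqrt(7)) = -35 + (-87009 - 156*I*sqrt(7)) = -87044 - 156*I*sqrt(7)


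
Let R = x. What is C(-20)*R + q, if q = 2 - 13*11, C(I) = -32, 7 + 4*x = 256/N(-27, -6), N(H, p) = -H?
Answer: -4343/27 ≈ -160.85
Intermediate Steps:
x = 67/108 (x = -7/4 + (256/((-1*(-27))))/4 = -7/4 + (256/27)/4 = -7/4 + (256*(1/27))/4 = -7/4 + (¼)*(256/27) = -7/4 + 64/27 = 67/108 ≈ 0.62037)
R = 67/108 ≈ 0.62037
q = -141 (q = 2 - 143 = -141)
C(-20)*R + q = -32*67/108 - 141 = -536/27 - 141 = -4343/27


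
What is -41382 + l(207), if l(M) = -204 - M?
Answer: -41793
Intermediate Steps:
-41382 + l(207) = -41382 + (-204 - 1*207) = -41382 + (-204 - 207) = -41382 - 411 = -41793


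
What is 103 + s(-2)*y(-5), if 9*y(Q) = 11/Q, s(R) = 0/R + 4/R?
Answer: 4657/45 ≈ 103.49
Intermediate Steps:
s(R) = 4/R (s(R) = 0 + 4/R = 4/R)
y(Q) = 11/(9*Q) (y(Q) = (11/Q)/9 = 11/(9*Q))
103 + s(-2)*y(-5) = 103 + (4/(-2))*((11/9)/(-5)) = 103 + (4*(-1/2))*((11/9)*(-1/5)) = 103 - 2*(-11/45) = 103 + 22/45 = 4657/45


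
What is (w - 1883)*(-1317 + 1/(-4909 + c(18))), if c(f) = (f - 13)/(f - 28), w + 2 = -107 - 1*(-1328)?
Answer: 8586599000/9819 ≈ 8.7449e+5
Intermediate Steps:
w = 1219 (w = -2 + (-107 - 1*(-1328)) = -2 + (-107 + 1328) = -2 + 1221 = 1219)
c(f) = (-13 + f)/(-28 + f)
(w - 1883)*(-1317 + 1/(-4909 + c(18))) = (1219 - 1883)*(-1317 + 1/(-4909 + (-13 + 18)/(-28 + 18))) = -664*(-1317 + 1/(-4909 + 5/(-10))) = -664*(-1317 + 1/(-4909 - 1/10*5)) = -664*(-1317 + 1/(-4909 - 1/2)) = -664*(-1317 + 1/(-9819/2)) = -664*(-1317 - 2/9819) = -664*(-12931625/9819) = 8586599000/9819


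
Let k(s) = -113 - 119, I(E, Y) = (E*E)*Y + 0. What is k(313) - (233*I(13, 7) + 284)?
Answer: -276155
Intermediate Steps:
I(E, Y) = Y*E² (I(E, Y) = E²*Y + 0 = Y*E² + 0 = Y*E²)
k(s) = -232
k(313) - (233*I(13, 7) + 284) = -232 - (233*(7*13²) + 284) = -232 - (233*(7*169) + 284) = -232 - (233*1183 + 284) = -232 - (275639 + 284) = -232 - 1*275923 = -232 - 275923 = -276155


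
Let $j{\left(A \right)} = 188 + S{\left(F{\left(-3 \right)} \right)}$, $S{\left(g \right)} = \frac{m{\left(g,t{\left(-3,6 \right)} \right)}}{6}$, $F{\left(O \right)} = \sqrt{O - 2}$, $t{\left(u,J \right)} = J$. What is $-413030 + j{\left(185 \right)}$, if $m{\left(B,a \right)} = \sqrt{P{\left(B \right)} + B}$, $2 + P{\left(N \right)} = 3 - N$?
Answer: $- \frac{2477051}{6} \approx -4.1284 \cdot 10^{5}$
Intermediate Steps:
$P{\left(N \right)} = 1 - N$ ($P{\left(N \right)} = -2 - \left(-3 + N\right) = 1 - N$)
$m{\left(B,a \right)} = 1$ ($m{\left(B,a \right)} = \sqrt{\left(1 - B\right) + B} = \sqrt{1} = 1$)
$F{\left(O \right)} = \sqrt{-2 + O}$
$S{\left(g \right)} = \frac{1}{6}$ ($S{\left(g \right)} = 1 \cdot \frac{1}{6} = \frac{1}{6}$)
$j{\left(A \right)} = \frac{1129}{6}$ ($j{\left(A \right)} = 188 + \frac{1}{6} = \frac{1129}{6}$)
$-413030 + j{\left(185 \right)} = -413030 + \frac{1129}{6} = - \frac{2477051}{6}$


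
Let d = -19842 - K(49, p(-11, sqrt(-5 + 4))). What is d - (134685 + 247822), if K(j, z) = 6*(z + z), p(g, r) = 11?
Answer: -402481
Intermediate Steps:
K(j, z) = 12*z (K(j, z) = 6*(2*z) = 12*z)
d = -19974 (d = -19842 - 12*11 = -19842 - 1*132 = -19842 - 132 = -19974)
d - (134685 + 247822) = -19974 - (134685 + 247822) = -19974 - 1*382507 = -19974 - 382507 = -402481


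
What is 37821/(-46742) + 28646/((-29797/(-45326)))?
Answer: 60689087641895/1392771374 ≈ 43574.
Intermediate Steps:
37821/(-46742) + 28646/((-29797/(-45326))) = 37821*(-1/46742) + 28646/((-29797*(-1/45326))) = -37821/46742 + 28646/(29797/45326) = -37821/46742 + 28646*(45326/29797) = -37821/46742 + 1298408596/29797 = 60689087641895/1392771374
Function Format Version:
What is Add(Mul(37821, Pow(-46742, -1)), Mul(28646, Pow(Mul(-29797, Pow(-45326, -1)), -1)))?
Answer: Rational(60689087641895, 1392771374) ≈ 43574.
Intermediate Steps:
Add(Mul(37821, Pow(-46742, -1)), Mul(28646, Pow(Mul(-29797, Pow(-45326, -1)), -1))) = Add(Mul(37821, Rational(-1, 46742)), Mul(28646, Pow(Mul(-29797, Rational(-1, 45326)), -1))) = Add(Rational(-37821, 46742), Mul(28646, Pow(Rational(29797, 45326), -1))) = Add(Rational(-37821, 46742), Mul(28646, Rational(45326, 29797))) = Add(Rational(-37821, 46742), Rational(1298408596, 29797)) = Rational(60689087641895, 1392771374)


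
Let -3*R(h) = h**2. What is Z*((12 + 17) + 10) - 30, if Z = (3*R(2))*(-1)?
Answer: 126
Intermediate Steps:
R(h) = -h**2/3
Z = 4 (Z = (3*(-1/3*2**2))*(-1) = (3*(-1/3*4))*(-1) = (3*(-4/3))*(-1) = -4*(-1) = 4)
Z*((12 + 17) + 10) - 30 = 4*((12 + 17) + 10) - 30 = 4*(29 + 10) - 30 = 4*39 - 30 = 156 - 30 = 126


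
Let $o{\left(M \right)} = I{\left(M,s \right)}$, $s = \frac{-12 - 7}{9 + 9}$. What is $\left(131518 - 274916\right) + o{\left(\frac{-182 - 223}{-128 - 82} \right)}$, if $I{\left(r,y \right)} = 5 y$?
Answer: $- \frac{2581259}{18} \approx -1.434 \cdot 10^{5}$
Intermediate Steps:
$s = - \frac{19}{18} \approx -1.0556$
$o{\left(M \right)} = - \frac{95}{18}$ ($o{\left(M \right)} = 5 \left(- \frac{19}{18}\right) = - \frac{95}{18}$)
$\left(131518 - 274916\right) + o{\left(\frac{-182 - 223}{-128 - 82} \right)} = \left(131518 - 274916\right) - \frac{95}{18} = -143398 - \frac{95}{18} = - \frac{2581259}{18}$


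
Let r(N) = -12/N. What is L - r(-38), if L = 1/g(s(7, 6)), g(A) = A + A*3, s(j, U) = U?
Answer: -125/456 ≈ -0.27412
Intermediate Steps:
g(A) = 4*A (g(A) = A + 3*A = 4*A)
L = 1/24 (L = 1/(4*6) = 1/24 ≈ 0.041667)
L - r(-38) = 1/24 - (-12)/(-38) = 1/24 - (-12)*(-1)/38 = 1/24 - 1*6/19 = 1/24 - 6/19 = -125/456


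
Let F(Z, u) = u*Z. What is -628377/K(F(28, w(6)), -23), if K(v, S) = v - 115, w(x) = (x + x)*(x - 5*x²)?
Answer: 628377/58579 ≈ 10.727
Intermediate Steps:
w(x) = 2*x*(x - 5*x²) (w(x) = (2*x)*(x - 5*x²) = 2*x*(x - 5*x²))
F(Z, u) = Z*u
K(v, S) = -115 + v
-628377/K(F(28, w(6)), -23) = -628377/(-115 + 28*(6²*(2 - 10*6))) = -628377/(-115 + 28*(36*(2 - 60))) = -628377/(-115 + 28*(36*(-58))) = -628377/(-115 + 28*(-2088)) = -628377/(-115 - 58464) = -628377/(-58579) = -628377*(-1/58579) = 628377/58579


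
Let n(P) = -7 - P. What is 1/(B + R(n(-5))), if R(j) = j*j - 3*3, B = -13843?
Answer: -1/13848 ≈ -7.2213e-5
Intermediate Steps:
R(j) = -9 + j² (R(j) = j² - 9 = -9 + j²)
1/(B + R(n(-5))) = 1/(-13843 + (-9 + (-7 - 1*(-5))²)) = 1/(-13843 + (-9 + (-7 + 5)²)) = 1/(-13843 + (-9 + (-2)²)) = 1/(-13843 + (-9 + 4)) = 1/(-13843 - 5) = 1/(-13848) = -1/13848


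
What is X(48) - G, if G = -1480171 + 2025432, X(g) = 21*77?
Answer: -543644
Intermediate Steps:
X(g) = 1617
G = 545261
X(48) - G = 1617 - 1*545261 = 1617 - 545261 = -543644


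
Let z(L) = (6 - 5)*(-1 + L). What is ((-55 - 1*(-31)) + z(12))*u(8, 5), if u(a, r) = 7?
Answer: -91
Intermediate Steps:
z(L) = -1 + L (z(L) = 1*(-1 + L) = -1 + L)
((-55 - 1*(-31)) + z(12))*u(8, 5) = ((-55 - 1*(-31)) + (-1 + 12))*7 = ((-55 + 31) + 11)*7 = (-24 + 11)*7 = -13*7 = -91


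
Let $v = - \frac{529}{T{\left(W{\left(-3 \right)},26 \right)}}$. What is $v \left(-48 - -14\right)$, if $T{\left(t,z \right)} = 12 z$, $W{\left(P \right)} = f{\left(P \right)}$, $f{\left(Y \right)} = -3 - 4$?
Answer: $\frac{8993}{156} \approx 57.647$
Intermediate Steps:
$f{\left(Y \right)} = -7$
$W{\left(P \right)} = -7$
$v = - \frac{529}{312}$ ($v = - \frac{529}{12 \cdot 26} = - \frac{529}{312} \approx -1.6955$)
$v \left(-48 - -14\right) = - \frac{529 \left(-48 - -14\right)}{312} = - \frac{529 \left(-48 + 14\right)}{312} = \left(- \frac{529}{312}\right) \left(-34\right) = \frac{8993}{156}$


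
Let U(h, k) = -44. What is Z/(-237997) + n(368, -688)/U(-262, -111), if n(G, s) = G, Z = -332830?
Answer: -18234594/2617967 ≈ -6.9652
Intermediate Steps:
Z/(-237997) + n(368, -688)/U(-262, -111) = -332830/(-237997) + 368/(-44) = -332830*(-1/237997) + 368*(-1/44) = 332830/237997 - 92/11 = -18234594/2617967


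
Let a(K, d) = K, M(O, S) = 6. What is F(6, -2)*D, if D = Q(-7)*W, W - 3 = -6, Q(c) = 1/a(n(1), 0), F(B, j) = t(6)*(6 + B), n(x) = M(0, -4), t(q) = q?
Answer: -36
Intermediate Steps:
n(x) = 6
F(B, j) = 36 + 6*B (F(B, j) = 6*(6 + B) = 36 + 6*B)
Q(c) = ⅙ (Q(c) = 1/6 = ⅙)
W = -3 (W = 3 - 6 = -3)
D = -½ (D = (⅙)*(-3) = -½ ≈ -0.50000)
F(6, -2)*D = (36 + 6*6)*(-½) = (36 + 36)*(-½) = 72*(-½) = -36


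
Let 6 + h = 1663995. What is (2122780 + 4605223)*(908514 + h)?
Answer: 17307807901509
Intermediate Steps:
h = 1663989 (h = -6 + 1663995 = 1663989)
(2122780 + 4605223)*(908514 + h) = (2122780 + 4605223)*(908514 + 1663989) = 6728003*2572503 = 17307807901509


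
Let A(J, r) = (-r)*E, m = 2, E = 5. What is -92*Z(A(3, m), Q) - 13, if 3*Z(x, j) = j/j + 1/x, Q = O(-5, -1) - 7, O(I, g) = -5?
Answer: -203/5 ≈ -40.600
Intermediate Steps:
Q = -12 (Q = -5 - 7 = -12)
A(J, r) = -5*r (A(J, r) = -r*5 = -5*r)
Z(x, j) = ⅓ + 1/(3*x) (Z(x, j) = (j/j + 1/x)/3 = (1 + 1/x)/3 = ⅓ + 1/(3*x))
-92*Z(A(3, m), Q) - 13 = -92*(1 - 5*2)/(3*((-5*2))) - 13 = -92*(1 - 10)/(3*(-10)) - 13 = -92*(-1)*(-9)/(3*10) - 13 = -92*3/10 - 13 = -138/5 - 13 = -203/5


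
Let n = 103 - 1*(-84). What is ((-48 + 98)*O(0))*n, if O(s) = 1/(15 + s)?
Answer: 1870/3 ≈ 623.33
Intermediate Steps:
n = 187 (n = 103 + 84 = 187)
((-48 + 98)*O(0))*n = ((-48 + 98)/(15 + 0))*187 = (50/15)*187 = (50*(1/15))*187 = (10/3)*187 = 1870/3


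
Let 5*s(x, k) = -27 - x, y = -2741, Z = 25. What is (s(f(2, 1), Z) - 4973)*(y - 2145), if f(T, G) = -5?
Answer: 121597882/5 ≈ 2.4320e+7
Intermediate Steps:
s(x, k) = -27/5 - x/5 (s(x, k) = (-27 - x)/5 = -27/5 - x/5)
(s(f(2, 1), Z) - 4973)*(y - 2145) = ((-27/5 - ⅕*(-5)) - 4973)*(-2741 - 2145) = ((-27/5 + 1) - 4973)*(-4886) = (-22/5 - 4973)*(-4886) = -24887/5*(-4886) = 121597882/5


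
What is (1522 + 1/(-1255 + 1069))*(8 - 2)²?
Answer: 1698546/31 ≈ 54792.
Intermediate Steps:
(1522 + 1/(-1255 + 1069))*(8 - 2)² = (1522 + 1/(-186))*6² = (1522 - 1/186)*36 = (283091/186)*36 = 1698546/31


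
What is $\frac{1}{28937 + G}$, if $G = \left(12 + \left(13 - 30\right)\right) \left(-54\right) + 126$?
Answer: $\frac{1}{29333} \approx 3.4091 \cdot 10^{-5}$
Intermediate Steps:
$G = 396$ ($G = \left(12 - 17\right) \left(-54\right) + 126 = \left(-5\right) \left(-54\right) + 126 = 270 + 126 = 396$)
$\frac{1}{28937 + G} = \frac{1}{28937 + 396} = \frac{1}{29333}$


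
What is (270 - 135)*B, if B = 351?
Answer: 47385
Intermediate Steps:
(270 - 135)*B = (270 - 135)*351 = 135*351 = 47385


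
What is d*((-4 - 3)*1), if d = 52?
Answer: -364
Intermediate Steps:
d*((-4 - 3)*1) = 52*((-4 - 3)*1) = 52*(-7*1) = 52*(-7) = -364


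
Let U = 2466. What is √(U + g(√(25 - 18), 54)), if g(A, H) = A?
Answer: √(2466 + √7) ≈ 49.685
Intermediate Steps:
√(U + g(√(25 - 18), 54)) = √(2466 + √(25 - 18)) = √(2466 + √7)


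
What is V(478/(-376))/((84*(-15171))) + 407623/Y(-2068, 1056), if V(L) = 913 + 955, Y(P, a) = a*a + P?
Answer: 129345216437/354613447188 ≈ 0.36475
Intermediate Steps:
Y(P, a) = P + a² (Y(P, a) = a² + P = P + a²)
V(L) = 1868
V(478/(-376))/((84*(-15171))) + 407623/Y(-2068, 1056) = 1868/((84*(-15171))) + 407623/(-2068 + 1056²) = 1868/(-1274364) + 407623/(-2068 + 1115136) = 1868*(-1/1274364) + 407623/1113068 = -467/318591 + 407623*(1/1113068) = -467/318591 + 407623/1113068 = 129345216437/354613447188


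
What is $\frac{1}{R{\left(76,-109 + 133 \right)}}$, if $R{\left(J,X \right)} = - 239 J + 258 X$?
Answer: $- \frac{1}{11972} \approx -8.3528 \cdot 10^{-5}$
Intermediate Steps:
$\frac{1}{R{\left(76,-109 + 133 \right)}} = \frac{1}{\left(-239\right) 76 + 258 \left(-109 + 133\right)} = \frac{1}{-18164 + 258 \cdot 24} = \frac{1}{-18164 + 6192} = \frac{1}{-11972} = - \frac{1}{11972}$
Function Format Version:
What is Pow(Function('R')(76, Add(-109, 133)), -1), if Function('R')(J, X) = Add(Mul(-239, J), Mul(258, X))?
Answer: Rational(-1, 11972) ≈ -8.3528e-5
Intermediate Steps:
Pow(Function('R')(76, Add(-109, 133)), -1) = Pow(Add(Mul(-239, 76), Mul(258, Add(-109, 133))), -1) = Pow(Add(-18164, Mul(258, 24)), -1) = Pow(Add(-18164, 6192), -1) = Pow(-11972, -1) = Rational(-1, 11972)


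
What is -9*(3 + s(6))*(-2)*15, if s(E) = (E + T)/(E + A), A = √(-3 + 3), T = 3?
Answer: 1215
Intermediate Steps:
A = 0 (A = √0 = 0)
s(E) = (3 + E)/E (s(E) = (E + 3)/(E + 0) = (3 + E)/E)
-9*(3 + s(6))*(-2)*15 = -9*(3 + (3 + 6)/6)*(-2)*15 = -9*(3 + (⅙)*9)*(-2)*15 = -9*(3 + 3/2)*(-2)*15 = -81*(-2)/2*15 = -9*(-9)*15 = 81*15 = 1215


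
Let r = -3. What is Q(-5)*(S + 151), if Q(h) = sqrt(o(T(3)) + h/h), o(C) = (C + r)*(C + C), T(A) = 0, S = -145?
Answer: 6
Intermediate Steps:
o(C) = 2*C*(-3 + C) (o(C) = (C - 3)*(C + C) = (-3 + C)*(2*C) = 2*C*(-3 + C))
Q(h) = 1 (Q(h) = sqrt(2*0*(-3 + 0) + h/h) = sqrt(2*0*(-3) + 1) = sqrt(0 + 1) = sqrt(1) = 1)
Q(-5)*(S + 151) = 1*(-145 + 151) = 1*6 = 6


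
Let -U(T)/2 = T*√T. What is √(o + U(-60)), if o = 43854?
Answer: √(43854 + 240*I*√15) ≈ 209.43 + 2.219*I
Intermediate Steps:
U(T) = -2*T^(3/2) (U(T) = -2*T*√T = -2*T^(3/2))
√(o + U(-60)) = √(43854 - (-240)*I*√15) = √(43854 + 240*I*√15)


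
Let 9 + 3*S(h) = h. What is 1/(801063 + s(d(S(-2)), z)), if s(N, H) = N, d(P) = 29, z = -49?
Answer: 1/801092 ≈ 1.2483e-6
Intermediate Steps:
S(h) = -3 + h/3
1/(801063 + s(d(S(-2)), z)) = 1/(801063 + 29) = 1/801092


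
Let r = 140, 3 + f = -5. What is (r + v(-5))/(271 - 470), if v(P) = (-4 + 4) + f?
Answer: -132/199 ≈ -0.66332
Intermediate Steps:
f = -8 (f = -3 - 5 = -8)
v(P) = -8 (v(P) = (-4 + 4) - 8 = 0 - 8 = -8)
(r + v(-5))/(271 - 470) = (140 - 8)/(271 - 470) = 132/(-199) = 132*(-1/199) = -132/199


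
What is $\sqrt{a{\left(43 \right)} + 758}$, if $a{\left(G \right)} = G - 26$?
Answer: $5 \sqrt{31} \approx 27.839$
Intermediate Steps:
$a{\left(G \right)} = -26 + G$ ($a{\left(G \right)} = G - 26 = -26 + G$)
$\sqrt{a{\left(43 \right)} + 758} = \sqrt{\left(-26 + 43\right) + 758} = \sqrt{17 + 758} = \sqrt{775} = 5 \sqrt{31}$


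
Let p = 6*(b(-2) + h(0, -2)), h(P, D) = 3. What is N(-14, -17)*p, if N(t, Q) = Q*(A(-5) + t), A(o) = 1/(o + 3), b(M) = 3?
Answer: 8874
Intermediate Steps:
A(o) = 1/(3 + o)
N(t, Q) = Q*(-½ + t) (N(t, Q) = Q*(1/(3 - 5) + t) = Q*(1/(-2) + t) = Q*(-½ + t))
p = 36 (p = 6*(3 + 3) = 6*6 = 36)
N(-14, -17)*p = -17*(-½ - 14)*36 = -17*(-29/2)*36 = (493/2)*36 = 8874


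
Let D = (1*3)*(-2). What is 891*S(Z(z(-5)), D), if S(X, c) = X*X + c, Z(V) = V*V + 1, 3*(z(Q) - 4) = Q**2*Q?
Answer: 1796044778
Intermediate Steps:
z(Q) = 4 + Q**3/3 (z(Q) = 4 + (Q**2*Q)/3 = 4 + Q**3/3)
D = -6 (D = 3*(-2) = -6)
Z(V) = 1 + V**2 (Z(V) = V**2 + 1 = 1 + V**2)
S(X, c) = c + X**2 (S(X, c) = X**2 + c = c + X**2)
891*S(Z(z(-5)), D) = 891*(-6 + (1 + (4 + (1/3)*(-5)**3)**2)**2) = 891*(-6 + (1 + (4 + (1/3)*(-125))**2)**2) = 891*(-6 + (1 + (4 - 125/3)**2)**2) = 891*(-6 + (1 + (-113/3)**2)**2) = 891*(-6 + (1 + 12769/9)**2) = 891*(-6 + (12778/9)**2) = 891*(-6 + 163277284/81) = 891*(163276798/81) = 1796044778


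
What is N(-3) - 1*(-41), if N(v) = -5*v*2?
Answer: 71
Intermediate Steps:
N(v) = -10*v
N(-3) - 1*(-41) = -10*(-3) - 1*(-41) = 30 + 41 = 71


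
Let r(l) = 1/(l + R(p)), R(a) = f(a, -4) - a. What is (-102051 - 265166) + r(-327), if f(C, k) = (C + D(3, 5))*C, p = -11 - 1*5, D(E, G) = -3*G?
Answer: -67935144/185 ≈ -3.6722e+5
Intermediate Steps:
p = -16 (p = -11 - 5 = -16)
f(C, k) = C*(-15 + C) (f(C, k) = (C - 3*5)*C = (C - 15)*C = (-15 + C)*C = C*(-15 + C))
R(a) = -a + a*(-15 + a) (R(a) = a*(-15 + a) - a = -a + a*(-15 + a))
r(l) = 1/(512 + l) (r(l) = 1/(l - 16*(-16 - 16)) = 1/(l - 16*(-32)) = 1/(l + 512) = 1/(512 + l))
(-102051 - 265166) + r(-327) = (-102051 - 265166) + 1/(512 - 327) = -367217 + 1/185 = -67935144/185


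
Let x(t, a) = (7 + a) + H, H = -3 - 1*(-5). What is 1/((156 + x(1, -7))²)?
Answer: 1/24964 ≈ 4.0058e-5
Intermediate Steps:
H = 2 (H = -3 + 5 = 2)
x(t, a) = 9 + a (x(t, a) = (7 + a) + 2 = 9 + a)
1/((156 + x(1, -7))²) = 1/((156 + (9 - 7))²) = 1/((156 + 2)²) = 1/(158²) = 1/24964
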